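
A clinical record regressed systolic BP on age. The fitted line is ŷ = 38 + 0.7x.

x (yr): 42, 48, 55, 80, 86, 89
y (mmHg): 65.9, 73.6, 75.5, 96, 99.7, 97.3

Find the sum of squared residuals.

x=42: ŷ = 38 + 0.7·42 = 67.4; r = 65.9 − 67.4 = -1.5
x=48: ŷ = 38 + 0.7·48 = 71.6; r = 73.6 − 71.6 = 2
x=55: ŷ = 38 + 0.7·55 = 76.5; r = 75.5 − 76.5 = -1
x=80: ŷ = 38 + 0.7·80 = 94; r = 96 − 94 = 2
x=86: ŷ = 38 + 0.7·86 = 98.2; r = 99.7 − 98.2 = 1.5
x=89: ŷ = 38 + 0.7·89 = 100.3; r = 97.3 − 100.3 = -3
SSE = 2.25 + 4 + 1 + 4 + 2.25 + 9 = 22.5

SSE = 22.5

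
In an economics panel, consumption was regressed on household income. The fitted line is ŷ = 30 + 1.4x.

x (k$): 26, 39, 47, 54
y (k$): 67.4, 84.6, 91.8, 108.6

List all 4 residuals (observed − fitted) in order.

x=26: ŷ = 30 + 1.4·26 = 66.4; e = 67.4 − 66.4 = 1
x=39: ŷ = 30 + 1.4·39 = 84.6; e = 84.6 − 84.6 = 0
x=47: ŷ = 30 + 1.4·47 = 95.8; e = 91.8 − 95.8 = -4
x=54: ŷ = 30 + 1.4·54 = 105.6; e = 108.6 − 105.6 = 3

1, 0, -4, 3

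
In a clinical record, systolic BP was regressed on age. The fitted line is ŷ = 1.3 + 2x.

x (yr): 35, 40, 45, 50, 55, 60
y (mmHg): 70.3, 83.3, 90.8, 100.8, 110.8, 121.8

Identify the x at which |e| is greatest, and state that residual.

x=35: ŷ = 1.3 + 2·35 = 71.3; e = 70.3 − 71.3 = -1
x=40: ŷ = 1.3 + 2·40 = 81.3; e = 83.3 − 81.3 = 2
x=45: ŷ = 1.3 + 2·45 = 91.3; e = 90.8 − 91.3 = -0.5
x=50: ŷ = 1.3 + 2·50 = 101.3; e = 100.8 − 101.3 = -0.5
x=55: ŷ = 1.3 + 2·55 = 111.3; e = 110.8 − 111.3 = -0.5
x=60: ŷ = 1.3 + 2·60 = 121.3; e = 121.8 − 121.3 = 0.5
Largest |e| is 2 at x = 40, residual 2.

x = 40, e = 2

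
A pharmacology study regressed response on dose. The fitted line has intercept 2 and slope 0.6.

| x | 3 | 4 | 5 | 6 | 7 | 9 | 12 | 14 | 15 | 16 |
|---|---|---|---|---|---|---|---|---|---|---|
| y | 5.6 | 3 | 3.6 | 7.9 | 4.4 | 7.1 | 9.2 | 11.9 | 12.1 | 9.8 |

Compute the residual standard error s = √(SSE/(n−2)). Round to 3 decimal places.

s = 1.676

x=3: ŷ = 2 + 0.6·3 = 3.8; r = 5.6 − 3.8 = 1.8
x=4: ŷ = 2 + 0.6·4 = 4.4; r = 3 − 4.4 = -1.4
x=5: ŷ = 2 + 0.6·5 = 5; r = 3.6 − 5 = -1.4
x=6: ŷ = 2 + 0.6·6 = 5.6; r = 7.9 − 5.6 = 2.3
x=7: ŷ = 2 + 0.6·7 = 6.2; r = 4.4 − 6.2 = -1.8
x=9: ŷ = 2 + 0.6·9 = 7.4; r = 7.1 − 7.4 = -0.3
x=12: ŷ = 2 + 0.6·12 = 9.2; r = 9.2 − 9.2 = 0
x=14: ŷ = 2 + 0.6·14 = 10.4; r = 11.9 − 10.4 = 1.5
x=15: ŷ = 2 + 0.6·15 = 11; r = 12.1 − 11 = 1.1
x=16: ŷ = 2 + 0.6·16 = 11.6; r = 9.8 − 11.6 = -1.8
SSE = 3.24 + 1.96 + 1.96 + 5.29 + 3.24 + 0.09 + 0 + 2.25 + 1.21 + 3.24 = 22.48
s = √(22.48/8) = √2.81 ≈ 1.676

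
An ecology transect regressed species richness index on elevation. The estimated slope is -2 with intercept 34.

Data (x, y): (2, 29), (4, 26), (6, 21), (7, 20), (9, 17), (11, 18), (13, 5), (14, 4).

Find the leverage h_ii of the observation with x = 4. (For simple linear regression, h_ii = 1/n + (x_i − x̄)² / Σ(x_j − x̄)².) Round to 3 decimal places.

x̄ = (2 + 4 + 6 + 7 + 9 + 11 + 13 + 14)/8 = 8.25
Σ(x − x̄)² = 39.0625 + 18.0625 + 5.0625 + 1.5625 + 0.5625 + 7.5625 + 22.5625 + 33.0625 = 127.5
h = 1/8 + (-4.25)²/127.5 = 0.125 + 0.141667 = 0.267

h = 0.267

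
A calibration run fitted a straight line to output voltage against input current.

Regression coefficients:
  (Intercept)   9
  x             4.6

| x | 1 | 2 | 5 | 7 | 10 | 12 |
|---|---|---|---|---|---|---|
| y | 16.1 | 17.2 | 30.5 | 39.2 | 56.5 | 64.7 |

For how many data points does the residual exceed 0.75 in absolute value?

x=1: ŷ = 9 + 4.6·1 = 13.6; e = 16.1 − 13.6 = 2.5
x=2: ŷ = 9 + 4.6·2 = 18.2; e = 17.2 − 18.2 = -1
x=5: ŷ = 9 + 4.6·5 = 32; e = 30.5 − 32 = -1.5
x=7: ŷ = 9 + 4.6·7 = 41.2; e = 39.2 − 41.2 = -2
x=10: ŷ = 9 + 4.6·10 = 55; e = 56.5 − 55 = 1.5
x=12: ŷ = 9 + 4.6·12 = 64.2; e = 64.7 − 64.2 = 0.5
|e| > 0.75: x=1 (|e|=2.5), x=2 (|e|=1), x=5 (|e|=1.5), x=7 (|e|=2), x=10 (|e|=1.5) → 5

5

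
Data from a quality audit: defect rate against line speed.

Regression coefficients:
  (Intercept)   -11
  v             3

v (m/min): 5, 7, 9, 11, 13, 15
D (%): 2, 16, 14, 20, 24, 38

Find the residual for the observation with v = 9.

r = -2

ŷ = -11 + 3·9 = 16
r = 14 − 16 = -2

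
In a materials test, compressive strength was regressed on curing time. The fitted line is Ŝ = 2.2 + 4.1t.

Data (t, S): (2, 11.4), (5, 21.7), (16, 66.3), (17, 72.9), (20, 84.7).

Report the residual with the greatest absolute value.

e = -1.5

t=2: Ŝ = 2.2 + 4.1·2 = 10.4; e = 11.4 − 10.4 = 1
t=5: Ŝ = 2.2 + 4.1·5 = 22.7; e = 21.7 − 22.7 = -1
t=16: Ŝ = 2.2 + 4.1·16 = 67.8; e = 66.3 − 67.8 = -1.5
t=17: Ŝ = 2.2 + 4.1·17 = 71.9; e = 72.9 − 71.9 = 1
t=20: Ŝ = 2.2 + 4.1·20 = 84.2; e = 84.7 − 84.2 = 0.5
Largest |e| is 1.5 at t = 16, residual -1.5.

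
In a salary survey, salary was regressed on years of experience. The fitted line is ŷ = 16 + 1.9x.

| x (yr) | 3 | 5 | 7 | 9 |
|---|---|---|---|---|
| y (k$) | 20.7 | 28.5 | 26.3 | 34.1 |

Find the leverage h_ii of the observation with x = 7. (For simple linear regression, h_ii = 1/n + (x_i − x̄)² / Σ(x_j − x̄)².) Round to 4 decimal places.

h = 0.3000

x̄ = (3 + 5 + 7 + 9)/4 = 6
Σ(x − x̄)² = 9 + 1 + 1 + 9 = 20
h = 1/4 + (1)²/20 = 0.25 + 0.05 = 0.3000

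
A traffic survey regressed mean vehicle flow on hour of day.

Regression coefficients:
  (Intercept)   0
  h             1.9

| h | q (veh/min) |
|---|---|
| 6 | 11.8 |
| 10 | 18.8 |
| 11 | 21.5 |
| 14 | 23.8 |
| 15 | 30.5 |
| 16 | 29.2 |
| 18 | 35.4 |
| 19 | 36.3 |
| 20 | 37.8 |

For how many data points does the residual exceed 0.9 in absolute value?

h=6: q̂ = 1.9·6 = 11.4; e = 11.8 − 11.4 = 0.4
h=10: q̂ = 1.9·10 = 19; e = 18.8 − 19 = -0.2
h=11: q̂ = 1.9·11 = 20.9; e = 21.5 − 20.9 = 0.6
h=14: q̂ = 1.9·14 = 26.6; e = 23.8 − 26.6 = -2.8
h=15: q̂ = 1.9·15 = 28.5; e = 30.5 − 28.5 = 2
h=16: q̂ = 1.9·16 = 30.4; e = 29.2 − 30.4 = -1.2
h=18: q̂ = 1.9·18 = 34.2; e = 35.4 − 34.2 = 1.2
h=19: q̂ = 1.9·19 = 36.1; e = 36.3 − 36.1 = 0.2
h=20: q̂ = 1.9·20 = 38; e = 37.8 − 38 = -0.2
|e| > 0.9: h=14 (|e|=2.8), h=15 (|e|=2), h=16 (|e|=1.2), h=18 (|e|=1.2) → 4

4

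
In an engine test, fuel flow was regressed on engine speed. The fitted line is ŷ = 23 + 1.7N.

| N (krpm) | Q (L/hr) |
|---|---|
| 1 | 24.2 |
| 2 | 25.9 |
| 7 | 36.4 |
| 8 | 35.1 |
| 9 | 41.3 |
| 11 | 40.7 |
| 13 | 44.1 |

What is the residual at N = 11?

r = -1

ŷ = 23 + 1.7·11 = 41.7
r = 40.7 − 41.7 = -1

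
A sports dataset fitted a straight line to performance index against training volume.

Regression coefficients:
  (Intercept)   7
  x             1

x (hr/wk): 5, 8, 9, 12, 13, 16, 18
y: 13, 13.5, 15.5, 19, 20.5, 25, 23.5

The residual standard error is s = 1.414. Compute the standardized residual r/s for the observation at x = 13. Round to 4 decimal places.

0.3536

ŷ = 7 + 13 = 20
r = 20.5 − 20 = 0.5
r/s = 0.5 / 1.414 = 0.3536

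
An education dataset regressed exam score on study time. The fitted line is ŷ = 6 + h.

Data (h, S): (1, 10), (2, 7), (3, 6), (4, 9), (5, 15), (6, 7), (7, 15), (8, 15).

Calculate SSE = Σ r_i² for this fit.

h=1: ŷ = 6 + 1 = 7; r = 10 − 7 = 3
h=2: ŷ = 6 + 2 = 8; r = 7 − 8 = -1
h=3: ŷ = 6 + 3 = 9; r = 6 − 9 = -3
h=4: ŷ = 6 + 4 = 10; r = 9 − 10 = -1
h=5: ŷ = 6 + 5 = 11; r = 15 − 11 = 4
h=6: ŷ = 6 + 6 = 12; r = 7 − 12 = -5
h=7: ŷ = 6 + 7 = 13; r = 15 − 13 = 2
h=8: ŷ = 6 + 8 = 14; r = 15 − 14 = 1
SSE = 9 + 1 + 9 + 1 + 16 + 25 + 4 + 1 = 66

SSE = 66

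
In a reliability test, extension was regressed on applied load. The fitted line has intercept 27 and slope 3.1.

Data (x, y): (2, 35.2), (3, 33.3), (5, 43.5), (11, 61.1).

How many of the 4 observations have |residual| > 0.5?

3

x=2: ŷ = 27 + 3.1·2 = 33.2; r = 35.2 − 33.2 = 2
x=3: ŷ = 27 + 3.1·3 = 36.3; r = 33.3 − 36.3 = -3
x=5: ŷ = 27 + 3.1·5 = 42.5; r = 43.5 − 42.5 = 1
x=11: ŷ = 27 + 3.1·11 = 61.1; r = 61.1 − 61.1 = 0
|r| > 0.5: x=2 (|r|=2), x=3 (|r|=3), x=5 (|r|=1) → 3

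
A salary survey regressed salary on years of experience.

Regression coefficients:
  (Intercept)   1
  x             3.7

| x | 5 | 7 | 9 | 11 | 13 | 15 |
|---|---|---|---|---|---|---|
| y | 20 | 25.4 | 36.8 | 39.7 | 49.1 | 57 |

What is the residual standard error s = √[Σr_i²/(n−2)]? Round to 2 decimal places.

s = 1.80

x=5: ŷ = 1 + 3.7·5 = 19.5; r = 20 − 19.5 = 0.5
x=7: ŷ = 1 + 3.7·7 = 26.9; r = 25.4 − 26.9 = -1.5
x=9: ŷ = 1 + 3.7·9 = 34.3; r = 36.8 − 34.3 = 2.5
x=11: ŷ = 1 + 3.7·11 = 41.7; r = 39.7 − 41.7 = -2
x=13: ŷ = 1 + 3.7·13 = 49.1; r = 49.1 − 49.1 = 0
x=15: ŷ = 1 + 3.7·15 = 56.5; r = 57 − 56.5 = 0.5
SSE = 0.25 + 2.25 + 6.25 + 4 + 0 + 0.25 = 13
s = √(13/4) = √3.25 ≈ 1.80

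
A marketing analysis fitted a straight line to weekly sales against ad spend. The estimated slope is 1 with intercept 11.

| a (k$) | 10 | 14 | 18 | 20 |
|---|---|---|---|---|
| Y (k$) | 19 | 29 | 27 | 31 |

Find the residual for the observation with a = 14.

e = 4

Ŷ = 11 + 14 = 25
e = 29 − 25 = 4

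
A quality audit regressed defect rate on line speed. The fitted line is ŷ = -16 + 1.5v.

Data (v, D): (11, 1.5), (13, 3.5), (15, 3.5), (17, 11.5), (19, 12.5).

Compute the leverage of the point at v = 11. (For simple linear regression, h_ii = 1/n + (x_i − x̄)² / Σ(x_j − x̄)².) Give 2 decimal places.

v̄ = (11 + 13 + 15 + 17 + 19)/5 = 15
Σ(v − v̄)² = 16 + 4 + 0 + 4 + 16 = 40
h = 1/5 + (-4)²/40 = 0.2 + 0.4 = 0.60

h = 0.60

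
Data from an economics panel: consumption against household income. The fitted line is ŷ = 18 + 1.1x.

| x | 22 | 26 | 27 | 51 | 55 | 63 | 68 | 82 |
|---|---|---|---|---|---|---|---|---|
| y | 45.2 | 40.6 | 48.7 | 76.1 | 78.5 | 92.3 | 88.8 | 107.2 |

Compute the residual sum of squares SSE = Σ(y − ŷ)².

SSE = 92

x=22: ŷ = 18 + 1.1·22 = 42.2; e = 45.2 − 42.2 = 3
x=26: ŷ = 18 + 1.1·26 = 46.6; e = 40.6 − 46.6 = -6
x=27: ŷ = 18 + 1.1·27 = 47.7; e = 48.7 − 47.7 = 1
x=51: ŷ = 18 + 1.1·51 = 74.1; e = 76.1 − 74.1 = 2
x=55: ŷ = 18 + 1.1·55 = 78.5; e = 78.5 − 78.5 = 0
x=63: ŷ = 18 + 1.1·63 = 87.3; e = 92.3 − 87.3 = 5
x=68: ŷ = 18 + 1.1·68 = 92.8; e = 88.8 − 92.8 = -4
x=82: ŷ = 18 + 1.1·82 = 108.2; e = 107.2 − 108.2 = -1
SSE = 9 + 36 + 1 + 4 + 0 + 25 + 16 + 1 = 92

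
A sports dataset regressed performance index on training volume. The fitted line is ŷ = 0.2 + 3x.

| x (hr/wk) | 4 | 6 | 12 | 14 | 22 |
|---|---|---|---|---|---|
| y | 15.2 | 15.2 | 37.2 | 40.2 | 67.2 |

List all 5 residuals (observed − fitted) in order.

3, -3, 1, -2, 1

x=4: ŷ = 0.2 + 3·4 = 12.2; e = 15.2 − 12.2 = 3
x=6: ŷ = 0.2 + 3·6 = 18.2; e = 15.2 − 18.2 = -3
x=12: ŷ = 0.2 + 3·12 = 36.2; e = 37.2 − 36.2 = 1
x=14: ŷ = 0.2 + 3·14 = 42.2; e = 40.2 − 42.2 = -2
x=22: ŷ = 0.2 + 3·22 = 66.2; e = 67.2 − 66.2 = 1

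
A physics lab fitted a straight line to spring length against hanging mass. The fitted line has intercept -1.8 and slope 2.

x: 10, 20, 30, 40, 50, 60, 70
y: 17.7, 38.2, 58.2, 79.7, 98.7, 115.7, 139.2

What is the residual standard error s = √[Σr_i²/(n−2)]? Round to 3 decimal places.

s = 1.414

x=10: ŷ = -1.8 + 2·10 = 18.2; r = 17.7 − 18.2 = -0.5
x=20: ŷ = -1.8 + 2·20 = 38.2; r = 38.2 − 38.2 = 0
x=30: ŷ = -1.8 + 2·30 = 58.2; r = 58.2 − 58.2 = 0
x=40: ŷ = -1.8 + 2·40 = 78.2; r = 79.7 − 78.2 = 1.5
x=50: ŷ = -1.8 + 2·50 = 98.2; r = 98.7 − 98.2 = 0.5
x=60: ŷ = -1.8 + 2·60 = 118.2; r = 115.7 − 118.2 = -2.5
x=70: ŷ = -1.8 + 2·70 = 138.2; r = 139.2 − 138.2 = 1
SSE = 0.25 + 0 + 0 + 2.25 + 0.25 + 6.25 + 1 = 10
s = √(10/5) = √2 ≈ 1.414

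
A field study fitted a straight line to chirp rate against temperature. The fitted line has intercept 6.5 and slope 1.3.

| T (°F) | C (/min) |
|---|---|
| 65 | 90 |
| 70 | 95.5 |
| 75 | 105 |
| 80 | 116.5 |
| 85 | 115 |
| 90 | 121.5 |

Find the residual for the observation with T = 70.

e = -2

Ĉ = 6.5 + 1.3·70 = 97.5
e = 95.5 − 97.5 = -2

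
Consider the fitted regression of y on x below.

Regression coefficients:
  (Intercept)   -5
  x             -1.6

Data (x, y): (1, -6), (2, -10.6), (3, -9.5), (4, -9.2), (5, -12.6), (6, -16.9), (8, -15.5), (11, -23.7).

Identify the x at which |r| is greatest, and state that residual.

x=1: ŷ = -5 − 1.6·1 = -6.6; r = -6 − (-6.6) = 0.6
x=2: ŷ = -5 − 1.6·2 = -8.2; r = -10.6 − (-8.2) = -2.4
x=3: ŷ = -5 − 1.6·3 = -9.8; r = -9.5 − (-9.8) = 0.3
x=4: ŷ = -5 − 1.6·4 = -11.4; r = -9.2 − (-11.4) = 2.2
x=5: ŷ = -5 − 1.6·5 = -13; r = -12.6 − (-13) = 0.4
x=6: ŷ = -5 − 1.6·6 = -14.6; r = -16.9 − (-14.6) = -2.3
x=8: ŷ = -5 − 1.6·8 = -17.8; r = -15.5 − (-17.8) = 2.3
x=11: ŷ = -5 − 1.6·11 = -22.6; r = -23.7 − (-22.6) = -1.1
Largest |r| is 2.4 at x = 2, residual -2.4.

x = 2, r = -2.4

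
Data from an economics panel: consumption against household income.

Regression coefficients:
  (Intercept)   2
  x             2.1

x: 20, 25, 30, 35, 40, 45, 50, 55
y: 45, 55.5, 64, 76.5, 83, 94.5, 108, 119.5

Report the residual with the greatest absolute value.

e = -3

x=20: ŷ = 2 + 2.1·20 = 44; e = 45 − 44 = 1
x=25: ŷ = 2 + 2.1·25 = 54.5; e = 55.5 − 54.5 = 1
x=30: ŷ = 2 + 2.1·30 = 65; e = 64 − 65 = -1
x=35: ŷ = 2 + 2.1·35 = 75.5; e = 76.5 − 75.5 = 1
x=40: ŷ = 2 + 2.1·40 = 86; e = 83 − 86 = -3
x=45: ŷ = 2 + 2.1·45 = 96.5; e = 94.5 − 96.5 = -2
x=50: ŷ = 2 + 2.1·50 = 107; e = 108 − 107 = 1
x=55: ŷ = 2 + 2.1·55 = 117.5; e = 119.5 − 117.5 = 2
Largest |e| is 3 at x = 40, residual -3.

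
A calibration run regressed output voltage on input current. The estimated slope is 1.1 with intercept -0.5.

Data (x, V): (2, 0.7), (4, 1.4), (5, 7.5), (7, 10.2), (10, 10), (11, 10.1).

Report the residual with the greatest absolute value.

e = 3

x=2: V̂ = -0.5 + 1.1·2 = 1.7; e = 0.7 − 1.7 = -1
x=4: V̂ = -0.5 + 1.1·4 = 3.9; e = 1.4 − 3.9 = -2.5
x=5: V̂ = -0.5 + 1.1·5 = 5; e = 7.5 − 5 = 2.5
x=7: V̂ = -0.5 + 1.1·7 = 7.2; e = 10.2 − 7.2 = 3
x=10: V̂ = -0.5 + 1.1·10 = 10.5; e = 10 − 10.5 = -0.5
x=11: V̂ = -0.5 + 1.1·11 = 11.6; e = 10.1 − 11.6 = -1.5
Largest |e| is 3 at x = 7, residual 3.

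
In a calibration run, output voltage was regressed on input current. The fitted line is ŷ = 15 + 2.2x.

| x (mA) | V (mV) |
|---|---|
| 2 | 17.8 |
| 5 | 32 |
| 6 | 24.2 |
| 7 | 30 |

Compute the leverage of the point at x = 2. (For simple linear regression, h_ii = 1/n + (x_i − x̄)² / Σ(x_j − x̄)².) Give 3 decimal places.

h = 0.893

x̄ = (2 + 5 + 6 + 7)/4 = 5
Σ(x − x̄)² = 9 + 0 + 1 + 4 = 14
h = 1/4 + (-3)²/14 = 0.25 + 0.642857 = 0.893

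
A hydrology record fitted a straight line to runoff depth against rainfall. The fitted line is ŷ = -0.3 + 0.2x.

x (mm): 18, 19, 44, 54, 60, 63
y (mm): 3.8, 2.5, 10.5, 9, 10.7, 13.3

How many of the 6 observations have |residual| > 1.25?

x=18: ŷ = -0.3 + 0.2·18 = 3.3; r = 3.8 − 3.3 = 0.5
x=19: ŷ = -0.3 + 0.2·19 = 3.5; r = 2.5 − 3.5 = -1
x=44: ŷ = -0.3 + 0.2·44 = 8.5; r = 10.5 − 8.5 = 2
x=54: ŷ = -0.3 + 0.2·54 = 10.5; r = 9 − 10.5 = -1.5
x=60: ŷ = -0.3 + 0.2·60 = 11.7; r = 10.7 − 11.7 = -1
x=63: ŷ = -0.3 + 0.2·63 = 12.3; r = 13.3 − 12.3 = 1
|r| > 1.25: x=44 (|r|=2), x=54 (|r|=1.5) → 2

2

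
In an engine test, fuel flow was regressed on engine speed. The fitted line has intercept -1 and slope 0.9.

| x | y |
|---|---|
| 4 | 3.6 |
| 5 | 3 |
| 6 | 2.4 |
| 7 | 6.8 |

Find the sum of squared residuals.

SSE = 7.5

x=4: ŷ = -1 + 0.9·4 = 2.6; e = 3.6 − 2.6 = 1
x=5: ŷ = -1 + 0.9·5 = 3.5; e = 3 − 3.5 = -0.5
x=6: ŷ = -1 + 0.9·6 = 4.4; e = 2.4 − 4.4 = -2
x=7: ŷ = -1 + 0.9·7 = 5.3; e = 6.8 − 5.3 = 1.5
SSE = 1 + 0.25 + 4 + 2.25 = 7.5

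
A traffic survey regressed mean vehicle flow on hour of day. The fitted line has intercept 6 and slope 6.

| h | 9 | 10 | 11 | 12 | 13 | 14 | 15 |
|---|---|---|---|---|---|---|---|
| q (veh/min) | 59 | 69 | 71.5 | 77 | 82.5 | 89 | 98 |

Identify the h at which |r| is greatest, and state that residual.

h = 10, r = 3

h=9: ŷ = 6 + 6·9 = 60; r = 59 − 60 = -1
h=10: ŷ = 6 + 6·10 = 66; r = 69 − 66 = 3
h=11: ŷ = 6 + 6·11 = 72; r = 71.5 − 72 = -0.5
h=12: ŷ = 6 + 6·12 = 78; r = 77 − 78 = -1
h=13: ŷ = 6 + 6·13 = 84; r = 82.5 − 84 = -1.5
h=14: ŷ = 6 + 6·14 = 90; r = 89 − 90 = -1
h=15: ŷ = 6 + 6·15 = 96; r = 98 − 96 = 2
Largest |r| is 3 at h = 10, residual 3.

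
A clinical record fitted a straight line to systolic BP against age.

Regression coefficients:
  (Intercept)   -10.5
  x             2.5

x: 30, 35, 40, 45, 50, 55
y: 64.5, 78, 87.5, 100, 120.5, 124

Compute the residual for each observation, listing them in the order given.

0, 1, -2, -2, 6, -3

x=30: ŷ = -10.5 + 2.5·30 = 64.5; e = 64.5 − 64.5 = 0
x=35: ŷ = -10.5 + 2.5·35 = 77; e = 78 − 77 = 1
x=40: ŷ = -10.5 + 2.5·40 = 89.5; e = 87.5 − 89.5 = -2
x=45: ŷ = -10.5 + 2.5·45 = 102; e = 100 − 102 = -2
x=50: ŷ = -10.5 + 2.5·50 = 114.5; e = 120.5 − 114.5 = 6
x=55: ŷ = -10.5 + 2.5·55 = 127; e = 124 − 127 = -3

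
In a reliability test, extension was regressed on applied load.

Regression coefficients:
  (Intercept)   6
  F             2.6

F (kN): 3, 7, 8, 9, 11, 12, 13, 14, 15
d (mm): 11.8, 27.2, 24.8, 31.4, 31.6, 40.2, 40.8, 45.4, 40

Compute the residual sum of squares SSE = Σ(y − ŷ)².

SSE = 74

F=3: ŷ = 6 + 2.6·3 = 13.8; r = 11.8 − 13.8 = -2
F=7: ŷ = 6 + 2.6·7 = 24.2; r = 27.2 − 24.2 = 3
F=8: ŷ = 6 + 2.6·8 = 26.8; r = 24.8 − 26.8 = -2
F=9: ŷ = 6 + 2.6·9 = 29.4; r = 31.4 − 29.4 = 2
F=11: ŷ = 6 + 2.6·11 = 34.6; r = 31.6 − 34.6 = -3
F=12: ŷ = 6 + 2.6·12 = 37.2; r = 40.2 − 37.2 = 3
F=13: ŷ = 6 + 2.6·13 = 39.8; r = 40.8 − 39.8 = 1
F=14: ŷ = 6 + 2.6·14 = 42.4; r = 45.4 − 42.4 = 3
F=15: ŷ = 6 + 2.6·15 = 45; r = 40 − 45 = -5
SSE = 4 + 9 + 4 + 4 + 9 + 9 + 1 + 9 + 25 = 74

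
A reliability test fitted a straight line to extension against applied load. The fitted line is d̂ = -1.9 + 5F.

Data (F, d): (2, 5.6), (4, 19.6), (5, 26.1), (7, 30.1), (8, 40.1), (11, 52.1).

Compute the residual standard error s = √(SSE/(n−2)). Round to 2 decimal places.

F=2: d̂ = -1.9 + 5·2 = 8.1; e = 5.6 − 8.1 = -2.5
F=4: d̂ = -1.9 + 5·4 = 18.1; e = 19.6 − 18.1 = 1.5
F=5: d̂ = -1.9 + 5·5 = 23.1; e = 26.1 − 23.1 = 3
F=7: d̂ = -1.9 + 5·7 = 33.1; e = 30.1 − 33.1 = -3
F=8: d̂ = -1.9 + 5·8 = 38.1; e = 40.1 − 38.1 = 2
F=11: d̂ = -1.9 + 5·11 = 53.1; e = 52.1 − 53.1 = -1
SSE = 6.25 + 2.25 + 9 + 9 + 4 + 1 = 31.5
s = √(31.5/4) = √7.875 ≈ 2.81

s = 2.81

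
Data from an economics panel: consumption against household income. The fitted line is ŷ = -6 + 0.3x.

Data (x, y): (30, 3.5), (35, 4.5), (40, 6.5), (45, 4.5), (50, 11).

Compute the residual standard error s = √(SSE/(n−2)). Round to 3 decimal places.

s = 2.121

x=30: ŷ = -6 + 0.3·30 = 3; e = 3.5 − 3 = 0.5
x=35: ŷ = -6 + 0.3·35 = 4.5; e = 4.5 − 4.5 = 0
x=40: ŷ = -6 + 0.3·40 = 6; e = 6.5 − 6 = 0.5
x=45: ŷ = -6 + 0.3·45 = 7.5; e = 4.5 − 7.5 = -3
x=50: ŷ = -6 + 0.3·50 = 9; e = 11 − 9 = 2
SSE = 0.25 + 0 + 0.25 + 9 + 4 = 13.5
s = √(13.5/3) = √4.5 ≈ 2.121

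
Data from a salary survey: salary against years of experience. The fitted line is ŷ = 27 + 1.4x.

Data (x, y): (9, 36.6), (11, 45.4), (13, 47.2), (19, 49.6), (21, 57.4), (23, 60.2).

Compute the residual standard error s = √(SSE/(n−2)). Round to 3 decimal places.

s = 3.162

x=9: ŷ = 27 + 1.4·9 = 39.6; e = 36.6 − 39.6 = -3
x=11: ŷ = 27 + 1.4·11 = 42.4; e = 45.4 − 42.4 = 3
x=13: ŷ = 27 + 1.4·13 = 45.2; e = 47.2 − 45.2 = 2
x=19: ŷ = 27 + 1.4·19 = 53.6; e = 49.6 − 53.6 = -4
x=21: ŷ = 27 + 1.4·21 = 56.4; e = 57.4 − 56.4 = 1
x=23: ŷ = 27 + 1.4·23 = 59.2; e = 60.2 − 59.2 = 1
SSE = 9 + 9 + 4 + 16 + 1 + 1 = 40
s = √(40/4) = √10 ≈ 3.162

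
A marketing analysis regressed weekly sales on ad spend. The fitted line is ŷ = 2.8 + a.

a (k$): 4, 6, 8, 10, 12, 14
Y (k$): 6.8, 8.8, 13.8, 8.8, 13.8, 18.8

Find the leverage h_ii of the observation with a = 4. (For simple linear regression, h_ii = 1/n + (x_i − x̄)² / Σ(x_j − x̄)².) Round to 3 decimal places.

h = 0.524

ā = (4 + 6 + 8 + 10 + 12 + 14)/6 = 9
Σ(a − ā)² = 25 + 9 + 1 + 1 + 9 + 25 = 70
h = 1/6 + (-5)²/70 = 0.166667 + 0.357143 = 0.524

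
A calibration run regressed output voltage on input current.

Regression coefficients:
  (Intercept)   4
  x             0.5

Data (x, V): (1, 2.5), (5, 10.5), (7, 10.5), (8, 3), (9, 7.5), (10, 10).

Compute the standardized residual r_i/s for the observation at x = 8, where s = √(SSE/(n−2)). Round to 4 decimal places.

-1.3363

x=1: V̂ = 4 + 0.5·1 = 4.5; r = 2.5 − 4.5 = -2
x=5: V̂ = 4 + 0.5·5 = 6.5; r = 10.5 − 6.5 = 4
x=7: V̂ = 4 + 0.5·7 = 7.5; r = 10.5 − 7.5 = 3
x=8: V̂ = 4 + 0.5·8 = 8; r = 3 − 8 = -5
x=9: V̂ = 4 + 0.5·9 = 8.5; r = 7.5 − 8.5 = -1
x=10: V̂ = 4 + 0.5·10 = 9; r = 10 − 9 = 1
SSE = 4 + 16 + 9 + 25 + 1 + 1 = 56
s = √(56/4) = 3.74166
r/s = -5 / 3.74166 = -1.3363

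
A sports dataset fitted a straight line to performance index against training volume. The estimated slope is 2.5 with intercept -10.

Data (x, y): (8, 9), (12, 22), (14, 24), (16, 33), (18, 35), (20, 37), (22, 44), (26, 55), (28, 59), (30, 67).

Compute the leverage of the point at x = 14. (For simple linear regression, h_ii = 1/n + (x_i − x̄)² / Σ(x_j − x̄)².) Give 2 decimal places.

h = 0.16

x̄ = (8 + 12 + 14 + 16 + 18 + 20 + 22 + 26 + 28 + 30)/10 = 19.4
Σ(x − x̄)² = 129.96 + 54.76 + 29.16 + 11.56 + 1.96 + 0.36 + 6.76 + 43.56 + 73.96 + 112.36 = 464.4
h = 1/10 + (-5.4)²/464.4 = 0.1 + 0.0627907 = 0.16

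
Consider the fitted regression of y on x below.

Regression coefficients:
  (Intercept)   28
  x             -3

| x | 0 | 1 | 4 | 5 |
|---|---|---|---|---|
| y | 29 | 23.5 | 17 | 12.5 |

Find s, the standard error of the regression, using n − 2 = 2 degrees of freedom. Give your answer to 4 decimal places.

x=0: ŷ = 28 − 3·0 = 28; r = 29 − 28 = 1
x=1: ŷ = 28 − 3·1 = 25; r = 23.5 − 25 = -1.5
x=4: ŷ = 28 − 3·4 = 16; r = 17 − 16 = 1
x=5: ŷ = 28 − 3·5 = 13; r = 12.5 − 13 = -0.5
SSE = 1 + 2.25 + 1 + 0.25 = 4.5
s = √(4.5/2) = √2.25 ≈ 1.5000

s = 1.5000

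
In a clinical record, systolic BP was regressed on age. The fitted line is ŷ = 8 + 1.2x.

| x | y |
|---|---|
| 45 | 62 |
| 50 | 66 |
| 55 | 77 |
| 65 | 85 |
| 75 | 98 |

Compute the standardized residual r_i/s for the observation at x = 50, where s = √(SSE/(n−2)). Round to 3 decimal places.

-0.926

x=45: ŷ = 8 + 1.2·45 = 62; r = 62 − 62 = 0
x=50: ŷ = 8 + 1.2·50 = 68; r = 66 − 68 = -2
x=55: ŷ = 8 + 1.2·55 = 74; r = 77 − 74 = 3
x=65: ŷ = 8 + 1.2·65 = 86; r = 85 − 86 = -1
x=75: ŷ = 8 + 1.2·75 = 98; r = 98 − 98 = 0
SSE = 0 + 4 + 9 + 1 + 0 = 14
s = √(14/3) = 2.16025
r/s = -2 / 2.16025 = -0.926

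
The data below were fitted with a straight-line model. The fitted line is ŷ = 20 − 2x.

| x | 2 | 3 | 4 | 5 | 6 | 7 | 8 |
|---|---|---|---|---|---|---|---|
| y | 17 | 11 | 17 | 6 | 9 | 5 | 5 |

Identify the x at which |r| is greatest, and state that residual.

x=2: ŷ = 20 − 2·2 = 16; r = 17 − 16 = 1
x=3: ŷ = 20 − 2·3 = 14; r = 11 − 14 = -3
x=4: ŷ = 20 − 2·4 = 12; r = 17 − 12 = 5
x=5: ŷ = 20 − 2·5 = 10; r = 6 − 10 = -4
x=6: ŷ = 20 − 2·6 = 8; r = 9 − 8 = 1
x=7: ŷ = 20 − 2·7 = 6; r = 5 − 6 = -1
x=8: ŷ = 20 − 2·8 = 4; r = 5 − 4 = 1
Largest |r| is 5 at x = 4, residual 5.

x = 4, r = 5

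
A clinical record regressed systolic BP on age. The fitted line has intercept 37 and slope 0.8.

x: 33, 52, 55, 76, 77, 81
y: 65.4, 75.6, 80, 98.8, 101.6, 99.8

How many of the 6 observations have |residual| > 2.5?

x=33: ŷ = 37 + 0.8·33 = 63.4; e = 65.4 − 63.4 = 2
x=52: ŷ = 37 + 0.8·52 = 78.6; e = 75.6 − 78.6 = -3
x=55: ŷ = 37 + 0.8·55 = 81; e = 80 − 81 = -1
x=76: ŷ = 37 + 0.8·76 = 97.8; e = 98.8 − 97.8 = 1
x=77: ŷ = 37 + 0.8·77 = 98.6; e = 101.6 − 98.6 = 3
x=81: ŷ = 37 + 0.8·81 = 101.8; e = 99.8 − 101.8 = -2
|e| > 2.5: x=52 (|e|=3), x=77 (|e|=3) → 2

2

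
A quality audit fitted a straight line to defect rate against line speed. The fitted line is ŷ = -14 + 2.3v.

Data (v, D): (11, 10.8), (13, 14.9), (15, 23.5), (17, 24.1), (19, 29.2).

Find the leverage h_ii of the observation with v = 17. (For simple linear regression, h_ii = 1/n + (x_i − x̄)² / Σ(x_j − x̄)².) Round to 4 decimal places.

h = 0.3000

v̄ = (11 + 13 + 15 + 17 + 19)/5 = 15
Σ(v − v̄)² = 16 + 4 + 0 + 4 + 16 = 40
h = 1/5 + (2)²/40 = 0.2 + 0.1 = 0.3000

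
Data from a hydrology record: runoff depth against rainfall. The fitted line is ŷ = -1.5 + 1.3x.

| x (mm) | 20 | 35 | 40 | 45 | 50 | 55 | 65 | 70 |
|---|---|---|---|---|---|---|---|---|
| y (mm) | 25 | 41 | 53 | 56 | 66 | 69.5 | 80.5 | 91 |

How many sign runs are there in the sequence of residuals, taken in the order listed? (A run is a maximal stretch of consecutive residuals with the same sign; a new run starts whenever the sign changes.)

7 runs

x=20: ŷ = -1.5 + 1.3·20 = 24.5; e = 25 − 24.5 = 0.5
x=35: ŷ = -1.5 + 1.3·35 = 44; e = 41 − 44 = -3
x=40: ŷ = -1.5 + 1.3·40 = 50.5; e = 53 − 50.5 = 2.5
x=45: ŷ = -1.5 + 1.3·45 = 57; e = 56 − 57 = -1
x=50: ŷ = -1.5 + 1.3·50 = 63.5; e = 66 − 63.5 = 2.5
x=55: ŷ = -1.5 + 1.3·55 = 70; e = 69.5 − 70 = -0.5
x=65: ŷ = -1.5 + 1.3·65 = 83; e = 80.5 − 83 = -2.5
x=70: ŷ = -1.5 + 1.3·70 = 89.5; e = 91 − 89.5 = 1.5
Signs: + − + − + − − +
Runs: +×1, −×1, +×1, −×1, +×1, −×2, +×1 → 7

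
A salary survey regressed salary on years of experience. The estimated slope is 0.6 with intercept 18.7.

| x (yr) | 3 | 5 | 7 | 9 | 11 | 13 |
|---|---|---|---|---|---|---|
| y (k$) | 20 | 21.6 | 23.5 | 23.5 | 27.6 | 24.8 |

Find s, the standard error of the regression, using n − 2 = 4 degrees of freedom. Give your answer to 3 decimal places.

x=3: ŷ = 18.7 + 0.6·3 = 20.5; r = 20 − 20.5 = -0.5
x=5: ŷ = 18.7 + 0.6·5 = 21.7; r = 21.6 − 21.7 = -0.1
x=7: ŷ = 18.7 + 0.6·7 = 22.9; r = 23.5 − 22.9 = 0.6
x=9: ŷ = 18.7 + 0.6·9 = 24.1; r = 23.5 − 24.1 = -0.6
x=11: ŷ = 18.7 + 0.6·11 = 25.3; r = 27.6 − 25.3 = 2.3
x=13: ŷ = 18.7 + 0.6·13 = 26.5; r = 24.8 − 26.5 = -1.7
SSE = 0.25 + 0.01 + 0.36 + 0.36 + 5.29 + 2.89 = 9.16
s = √(9.16/4) = √2.29 ≈ 1.513

s = 1.513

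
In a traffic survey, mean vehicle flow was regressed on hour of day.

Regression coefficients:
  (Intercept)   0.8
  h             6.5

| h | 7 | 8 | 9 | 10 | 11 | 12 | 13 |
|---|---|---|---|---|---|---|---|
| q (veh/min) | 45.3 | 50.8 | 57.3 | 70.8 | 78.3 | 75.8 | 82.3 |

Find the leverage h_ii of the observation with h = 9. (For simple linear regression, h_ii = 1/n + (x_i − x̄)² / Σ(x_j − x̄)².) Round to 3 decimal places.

h̄ = (7 + 8 + 9 + 10 + 11 + 12 + 13)/7 = 10
Σ(h − h̄)² = 9 + 4 + 1 + 0 + 1 + 4 + 9 = 28
h = 1/7 + (-1)²/28 = 0.142857 + 0.0357143 = 0.179

h = 0.179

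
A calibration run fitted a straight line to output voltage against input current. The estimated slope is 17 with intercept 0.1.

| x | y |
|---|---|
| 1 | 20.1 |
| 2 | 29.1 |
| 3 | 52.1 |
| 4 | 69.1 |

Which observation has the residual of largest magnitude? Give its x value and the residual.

x = 2, e = -5

x=1: ŷ = 0.1 + 17·1 = 17.1; e = 20.1 − 17.1 = 3
x=2: ŷ = 0.1 + 17·2 = 34.1; e = 29.1 − 34.1 = -5
x=3: ŷ = 0.1 + 17·3 = 51.1; e = 52.1 − 51.1 = 1
x=4: ŷ = 0.1 + 17·4 = 68.1; e = 69.1 − 68.1 = 1
Largest |e| is 5 at x = 2, residual -5.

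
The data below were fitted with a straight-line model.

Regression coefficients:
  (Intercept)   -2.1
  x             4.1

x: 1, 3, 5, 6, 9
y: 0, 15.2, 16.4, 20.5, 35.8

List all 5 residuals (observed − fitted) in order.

x=1: ŷ = -2.1 + 4.1·1 = 2; e = 0 − 2 = -2
x=3: ŷ = -2.1 + 4.1·3 = 10.2; e = 15.2 − 10.2 = 5
x=5: ŷ = -2.1 + 4.1·5 = 18.4; e = 16.4 − 18.4 = -2
x=6: ŷ = -2.1 + 4.1·6 = 22.5; e = 20.5 − 22.5 = -2
x=9: ŷ = -2.1 + 4.1·9 = 34.8; e = 35.8 − 34.8 = 1

-2, 5, -2, -2, 1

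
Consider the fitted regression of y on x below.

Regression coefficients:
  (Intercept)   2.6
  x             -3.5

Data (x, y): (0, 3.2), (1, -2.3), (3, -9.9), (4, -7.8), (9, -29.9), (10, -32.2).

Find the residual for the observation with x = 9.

ŷ = 2.6 − 3.5·9 = -28.9
e = -29.9 − (-28.9) = -1

e = -1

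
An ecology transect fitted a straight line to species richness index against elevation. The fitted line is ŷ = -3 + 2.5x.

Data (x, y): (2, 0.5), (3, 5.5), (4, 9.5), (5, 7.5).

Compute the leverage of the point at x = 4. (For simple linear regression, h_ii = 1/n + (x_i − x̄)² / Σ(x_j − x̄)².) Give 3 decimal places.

x̄ = (2 + 3 + 4 + 5)/4 = 3.5
Σ(x − x̄)² = 2.25 + 0.25 + 0.25 + 2.25 = 5
h = 1/4 + (0.5)²/5 = 0.25 + 0.05 = 0.300

h = 0.300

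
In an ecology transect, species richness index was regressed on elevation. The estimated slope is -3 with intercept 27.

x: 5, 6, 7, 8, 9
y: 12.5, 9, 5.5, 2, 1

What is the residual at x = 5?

ŷ = 27 − 3·5 = 12
e = 12.5 − 12 = 0.5

e = 0.5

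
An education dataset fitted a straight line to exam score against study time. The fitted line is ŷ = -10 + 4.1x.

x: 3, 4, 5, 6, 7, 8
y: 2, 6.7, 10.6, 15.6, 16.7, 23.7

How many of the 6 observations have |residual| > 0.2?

5

x=3: ŷ = -10 + 4.1·3 = 2.3; e = 2 − 2.3 = -0.3
x=4: ŷ = -10 + 4.1·4 = 6.4; e = 6.7 − 6.4 = 0.3
x=5: ŷ = -10 + 4.1·5 = 10.5; e = 10.6 − 10.5 = 0.1
x=6: ŷ = -10 + 4.1·6 = 14.6; e = 15.6 − 14.6 = 1
x=7: ŷ = -10 + 4.1·7 = 18.7; e = 16.7 − 18.7 = -2
x=8: ŷ = -10 + 4.1·8 = 22.8; e = 23.7 − 22.8 = 0.9
|e| > 0.2: x=3 (|e|=0.3), x=4 (|e|=0.3), x=6 (|e|=1), x=7 (|e|=2), x=8 (|e|=0.9) → 5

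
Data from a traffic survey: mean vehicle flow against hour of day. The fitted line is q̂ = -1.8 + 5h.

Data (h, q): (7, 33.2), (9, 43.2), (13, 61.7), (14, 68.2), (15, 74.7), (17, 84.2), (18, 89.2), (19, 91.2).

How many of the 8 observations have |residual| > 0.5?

5

h=7: q̂ = -1.8 + 5·7 = 33.2; r = 33.2 − 33.2 = 0
h=9: q̂ = -1.8 + 5·9 = 43.2; r = 43.2 − 43.2 = 0
h=13: q̂ = -1.8 + 5·13 = 63.2; r = 61.7 − 63.2 = -1.5
h=14: q̂ = -1.8 + 5·14 = 68.2; r = 68.2 − 68.2 = 0
h=15: q̂ = -1.8 + 5·15 = 73.2; r = 74.7 − 73.2 = 1.5
h=17: q̂ = -1.8 + 5·17 = 83.2; r = 84.2 − 83.2 = 1
h=18: q̂ = -1.8 + 5·18 = 88.2; r = 89.2 − 88.2 = 1
h=19: q̂ = -1.8 + 5·19 = 93.2; r = 91.2 − 93.2 = -2
|r| > 0.5: h=13 (|r|=1.5), h=15 (|r|=1.5), h=17 (|r|=1), h=18 (|r|=1), h=19 (|r|=2) → 5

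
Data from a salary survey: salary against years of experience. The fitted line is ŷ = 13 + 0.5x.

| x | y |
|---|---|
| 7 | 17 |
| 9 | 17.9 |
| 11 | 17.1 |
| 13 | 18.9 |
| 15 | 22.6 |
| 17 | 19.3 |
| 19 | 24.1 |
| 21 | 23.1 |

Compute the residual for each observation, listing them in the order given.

x=7: ŷ = 13 + 0.5·7 = 16.5; e = 17 − 16.5 = 0.5
x=9: ŷ = 13 + 0.5·9 = 17.5; e = 17.9 − 17.5 = 0.4
x=11: ŷ = 13 + 0.5·11 = 18.5; e = 17.1 − 18.5 = -1.4
x=13: ŷ = 13 + 0.5·13 = 19.5; e = 18.9 − 19.5 = -0.6
x=15: ŷ = 13 + 0.5·15 = 20.5; e = 22.6 − 20.5 = 2.1
x=17: ŷ = 13 + 0.5·17 = 21.5; e = 19.3 − 21.5 = -2.2
x=19: ŷ = 13 + 0.5·19 = 22.5; e = 24.1 − 22.5 = 1.6
x=21: ŷ = 13 + 0.5·21 = 23.5; e = 23.1 − 23.5 = -0.4

0.5, 0.4, -1.4, -0.6, 2.1, -2.2, 1.6, -0.4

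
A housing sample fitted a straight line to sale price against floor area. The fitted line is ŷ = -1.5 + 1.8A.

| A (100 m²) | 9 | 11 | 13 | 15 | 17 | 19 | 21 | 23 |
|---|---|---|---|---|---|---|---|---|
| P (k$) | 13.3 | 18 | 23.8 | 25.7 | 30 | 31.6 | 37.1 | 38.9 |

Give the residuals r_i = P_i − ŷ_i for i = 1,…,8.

A=9: ŷ = -1.5 + 1.8·9 = 14.7; r = 13.3 − 14.7 = -1.4
A=11: ŷ = -1.5 + 1.8·11 = 18.3; r = 18 − 18.3 = -0.3
A=13: ŷ = -1.5 + 1.8·13 = 21.9; r = 23.8 − 21.9 = 1.9
A=15: ŷ = -1.5 + 1.8·15 = 25.5; r = 25.7 − 25.5 = 0.2
A=17: ŷ = -1.5 + 1.8·17 = 29.1; r = 30 − 29.1 = 0.9
A=19: ŷ = -1.5 + 1.8·19 = 32.7; r = 31.6 − 32.7 = -1.1
A=21: ŷ = -1.5 + 1.8·21 = 36.3; r = 37.1 − 36.3 = 0.8
A=23: ŷ = -1.5 + 1.8·23 = 39.9; r = 38.9 − 39.9 = -1

-1.4, -0.3, 1.9, 0.2, 0.9, -1.1, 0.8, -1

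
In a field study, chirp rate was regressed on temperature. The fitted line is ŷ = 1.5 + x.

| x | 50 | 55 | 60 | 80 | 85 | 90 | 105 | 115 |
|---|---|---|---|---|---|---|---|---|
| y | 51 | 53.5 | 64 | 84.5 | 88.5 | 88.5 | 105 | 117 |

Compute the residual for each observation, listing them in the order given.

-0.5, -3, 2.5, 3, 2, -3, -1.5, 0.5

x=50: ŷ = 1.5 + 50 = 51.5; r = 51 − 51.5 = -0.5
x=55: ŷ = 1.5 + 55 = 56.5; r = 53.5 − 56.5 = -3
x=60: ŷ = 1.5 + 60 = 61.5; r = 64 − 61.5 = 2.5
x=80: ŷ = 1.5 + 80 = 81.5; r = 84.5 − 81.5 = 3
x=85: ŷ = 1.5 + 85 = 86.5; r = 88.5 − 86.5 = 2
x=90: ŷ = 1.5 + 90 = 91.5; r = 88.5 − 91.5 = -3
x=105: ŷ = 1.5 + 105 = 106.5; r = 105 − 106.5 = -1.5
x=115: ŷ = 1.5 + 115 = 116.5; r = 117 − 116.5 = 0.5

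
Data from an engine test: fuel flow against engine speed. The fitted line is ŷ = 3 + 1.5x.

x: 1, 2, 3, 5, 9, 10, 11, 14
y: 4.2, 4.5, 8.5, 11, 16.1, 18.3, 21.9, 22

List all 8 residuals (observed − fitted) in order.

-0.3, -1.5, 1, 0.5, -0.4, 0.3, 2.4, -2

x=1: ŷ = 3 + 1.5·1 = 4.5; r = 4.2 − 4.5 = -0.3
x=2: ŷ = 3 + 1.5·2 = 6; r = 4.5 − 6 = -1.5
x=3: ŷ = 3 + 1.5·3 = 7.5; r = 8.5 − 7.5 = 1
x=5: ŷ = 3 + 1.5·5 = 10.5; r = 11 − 10.5 = 0.5
x=9: ŷ = 3 + 1.5·9 = 16.5; r = 16.1 − 16.5 = -0.4
x=10: ŷ = 3 + 1.5·10 = 18; r = 18.3 − 18 = 0.3
x=11: ŷ = 3 + 1.5·11 = 19.5; r = 21.9 − 19.5 = 2.4
x=14: ŷ = 3 + 1.5·14 = 24; r = 22 − 24 = -2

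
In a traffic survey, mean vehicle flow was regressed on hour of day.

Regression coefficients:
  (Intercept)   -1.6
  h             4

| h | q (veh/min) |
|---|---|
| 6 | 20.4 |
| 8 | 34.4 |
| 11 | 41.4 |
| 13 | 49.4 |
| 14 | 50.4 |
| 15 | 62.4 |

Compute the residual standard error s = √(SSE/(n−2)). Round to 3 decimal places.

h=6: q̂ = -1.6 + 4·6 = 22.4; r = 20.4 − 22.4 = -2
h=8: q̂ = -1.6 + 4·8 = 30.4; r = 34.4 − 30.4 = 4
h=11: q̂ = -1.6 + 4·11 = 42.4; r = 41.4 − 42.4 = -1
h=13: q̂ = -1.6 + 4·13 = 50.4; r = 49.4 − 50.4 = -1
h=14: q̂ = -1.6 + 4·14 = 54.4; r = 50.4 − 54.4 = -4
h=15: q̂ = -1.6 + 4·15 = 58.4; r = 62.4 − 58.4 = 4
SSE = 4 + 16 + 1 + 1 + 16 + 16 = 54
s = √(54/4) = √13.5 ≈ 3.674

s = 3.674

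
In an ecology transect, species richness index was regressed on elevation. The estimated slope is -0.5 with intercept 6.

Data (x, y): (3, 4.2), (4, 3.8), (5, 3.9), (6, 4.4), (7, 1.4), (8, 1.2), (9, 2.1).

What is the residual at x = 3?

r = -0.3

ŷ = 6 − 0.5·3 = 4.5
r = 4.2 − 4.5 = -0.3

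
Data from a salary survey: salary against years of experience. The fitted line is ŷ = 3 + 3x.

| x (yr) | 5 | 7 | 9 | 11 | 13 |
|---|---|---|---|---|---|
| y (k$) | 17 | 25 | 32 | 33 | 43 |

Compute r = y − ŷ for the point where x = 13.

ŷ = 3 + 3·13 = 42
r = 43 − 42 = 1

r = 1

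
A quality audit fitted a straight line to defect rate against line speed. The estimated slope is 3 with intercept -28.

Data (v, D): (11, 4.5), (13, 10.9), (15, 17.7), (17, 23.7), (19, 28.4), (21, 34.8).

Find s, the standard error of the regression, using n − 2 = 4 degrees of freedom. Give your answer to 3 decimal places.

v=11: D̂ = -28 + 3·11 = 5; e = 4.5 − 5 = -0.5
v=13: D̂ = -28 + 3·13 = 11; e = 10.9 − 11 = -0.1
v=15: D̂ = -28 + 3·15 = 17; e = 17.7 − 17 = 0.7
v=17: D̂ = -28 + 3·17 = 23; e = 23.7 − 23 = 0.7
v=19: D̂ = -28 + 3·19 = 29; e = 28.4 − 29 = -0.6
v=21: D̂ = -28 + 3·21 = 35; e = 34.8 − 35 = -0.2
SSE = 0.25 + 0.01 + 0.49 + 0.49 + 0.36 + 0.04 = 1.64
s = √(1.64/4) = √0.41 ≈ 0.640

s = 0.640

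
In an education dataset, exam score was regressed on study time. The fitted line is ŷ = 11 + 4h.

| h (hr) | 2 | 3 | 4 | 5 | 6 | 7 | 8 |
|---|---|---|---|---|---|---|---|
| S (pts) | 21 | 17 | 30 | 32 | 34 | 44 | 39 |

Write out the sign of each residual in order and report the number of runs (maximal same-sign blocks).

6 runs

h=2: ŷ = 11 + 4·2 = 19; r = 21 − 19 = 2
h=3: ŷ = 11 + 4·3 = 23; r = 17 − 23 = -6
h=4: ŷ = 11 + 4·4 = 27; r = 30 − 27 = 3
h=5: ŷ = 11 + 4·5 = 31; r = 32 − 31 = 1
h=6: ŷ = 11 + 4·6 = 35; r = 34 − 35 = -1
h=7: ŷ = 11 + 4·7 = 39; r = 44 − 39 = 5
h=8: ŷ = 11 + 4·8 = 43; r = 39 − 43 = -4
Signs: + − + + − + −
Runs: +×1, −×1, +×2, −×1, +×1, −×1 → 6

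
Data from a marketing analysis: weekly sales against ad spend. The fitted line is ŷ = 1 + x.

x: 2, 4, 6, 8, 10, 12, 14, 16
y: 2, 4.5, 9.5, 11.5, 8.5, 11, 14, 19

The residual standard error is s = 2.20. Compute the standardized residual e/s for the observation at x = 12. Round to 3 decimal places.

-0.909

ŷ = 1 + 12 = 13
e = 11 − 13 = -2
e/s = -2 / 2.20 = -0.909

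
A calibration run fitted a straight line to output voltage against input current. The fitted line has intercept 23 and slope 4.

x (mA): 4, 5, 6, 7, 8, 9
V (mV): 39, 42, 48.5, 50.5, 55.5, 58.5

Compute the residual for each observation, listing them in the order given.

0, -1, 1.5, -0.5, 0.5, -0.5

x=4: V̂ = 23 + 4·4 = 39; e = 39 − 39 = 0
x=5: V̂ = 23 + 4·5 = 43; e = 42 − 43 = -1
x=6: V̂ = 23 + 4·6 = 47; e = 48.5 − 47 = 1.5
x=7: V̂ = 23 + 4·7 = 51; e = 50.5 − 51 = -0.5
x=8: V̂ = 23 + 4·8 = 55; e = 55.5 − 55 = 0.5
x=9: V̂ = 23 + 4·9 = 59; e = 58.5 − 59 = -0.5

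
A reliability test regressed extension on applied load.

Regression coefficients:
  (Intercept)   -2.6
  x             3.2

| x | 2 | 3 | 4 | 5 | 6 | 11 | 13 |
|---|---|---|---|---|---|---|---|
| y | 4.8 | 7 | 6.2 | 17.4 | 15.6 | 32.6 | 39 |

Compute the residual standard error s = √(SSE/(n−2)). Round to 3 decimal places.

s = 2.608

x=2: ŷ = -2.6 + 3.2·2 = 3.8; e = 4.8 − 3.8 = 1
x=3: ŷ = -2.6 + 3.2·3 = 7; e = 7 − 7 = 0
x=4: ŷ = -2.6 + 3.2·4 = 10.2; e = 6.2 − 10.2 = -4
x=5: ŷ = -2.6 + 3.2·5 = 13.4; e = 17.4 − 13.4 = 4
x=6: ŷ = -2.6 + 3.2·6 = 16.6; e = 15.6 − 16.6 = -1
x=11: ŷ = -2.6 + 3.2·11 = 32.6; e = 32.6 − 32.6 = 0
x=13: ŷ = -2.6 + 3.2·13 = 39; e = 39 − 39 = 0
SSE = 1 + 0 + 16 + 16 + 1 + 0 + 0 = 34
s = √(34/5) = √6.8 ≈ 2.608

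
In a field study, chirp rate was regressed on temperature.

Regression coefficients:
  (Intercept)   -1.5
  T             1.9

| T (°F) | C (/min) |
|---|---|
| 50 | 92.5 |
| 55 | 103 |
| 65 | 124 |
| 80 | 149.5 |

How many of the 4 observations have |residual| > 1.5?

T=50: ŷ = -1.5 + 1.9·50 = 93.5; e = 92.5 − 93.5 = -1
T=55: ŷ = -1.5 + 1.9·55 = 103; e = 103 − 103 = 0
T=65: ŷ = -1.5 + 1.9·65 = 122; e = 124 − 122 = 2
T=80: ŷ = -1.5 + 1.9·80 = 150.5; e = 149.5 − 150.5 = -1
|e| > 1.5: T=65 (|e|=2) → 1

1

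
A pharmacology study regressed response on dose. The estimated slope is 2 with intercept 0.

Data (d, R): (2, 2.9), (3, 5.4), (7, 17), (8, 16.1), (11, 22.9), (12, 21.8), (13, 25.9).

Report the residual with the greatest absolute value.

e = 3

d=2: ŷ = 2·2 = 4; e = 2.9 − 4 = -1.1
d=3: ŷ = 2·3 = 6; e = 5.4 − 6 = -0.6
d=7: ŷ = 2·7 = 14; e = 17 − 14 = 3
d=8: ŷ = 2·8 = 16; e = 16.1 − 16 = 0.1
d=11: ŷ = 2·11 = 22; e = 22.9 − 22 = 0.9
d=12: ŷ = 2·12 = 24; e = 21.8 − 24 = -2.2
d=13: ŷ = 2·13 = 26; e = 25.9 − 26 = -0.1
Largest |e| is 3 at d = 7, residual 3.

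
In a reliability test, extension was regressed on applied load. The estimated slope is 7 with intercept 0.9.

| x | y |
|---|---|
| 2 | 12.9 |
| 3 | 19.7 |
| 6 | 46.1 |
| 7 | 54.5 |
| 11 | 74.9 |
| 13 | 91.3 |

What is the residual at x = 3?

ŷ = 0.9 + 7·3 = 21.9
e = 19.7 − 21.9 = -2.2

e = -2.2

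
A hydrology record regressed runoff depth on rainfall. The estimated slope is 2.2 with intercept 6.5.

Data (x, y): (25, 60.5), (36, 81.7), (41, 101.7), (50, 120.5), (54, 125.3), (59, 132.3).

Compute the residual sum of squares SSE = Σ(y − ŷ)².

x=25: ŷ = 6.5 + 2.2·25 = 61.5; e = 60.5 − 61.5 = -1
x=36: ŷ = 6.5 + 2.2·36 = 85.7; e = 81.7 − 85.7 = -4
x=41: ŷ = 6.5 + 2.2·41 = 96.7; e = 101.7 − 96.7 = 5
x=50: ŷ = 6.5 + 2.2·50 = 116.5; e = 120.5 − 116.5 = 4
x=54: ŷ = 6.5 + 2.2·54 = 125.3; e = 125.3 − 125.3 = 0
x=59: ŷ = 6.5 + 2.2·59 = 136.3; e = 132.3 − 136.3 = -4
SSE = 1 + 16 + 25 + 16 + 0 + 16 = 74

SSE = 74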